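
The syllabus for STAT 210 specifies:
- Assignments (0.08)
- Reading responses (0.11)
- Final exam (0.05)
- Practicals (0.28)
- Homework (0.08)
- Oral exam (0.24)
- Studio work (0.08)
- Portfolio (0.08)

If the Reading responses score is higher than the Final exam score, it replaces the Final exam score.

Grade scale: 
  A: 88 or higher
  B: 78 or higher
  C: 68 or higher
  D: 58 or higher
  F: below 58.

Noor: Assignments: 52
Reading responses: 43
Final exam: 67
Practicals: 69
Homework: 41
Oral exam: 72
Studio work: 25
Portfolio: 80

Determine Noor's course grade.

D

Reading responses (43) ≤ Final exam (67), so Final exam stays at 67.
Weighted total:
  Assignments 52 × 0.08 = 4.16
  Reading responses 43 × 0.11 = 4.73
  Final exam 67 × 0.05 = 3.35
  Practicals 69 × 0.28 = 19.32
  Homework 41 × 0.08 = 3.28
  Oral exam 72 × 0.24 = 17.28
  Studio work 25 × 0.08 = 2
  Portfolio 80 × 0.08 = 6.4
Sum = 60.52
60.52 is ≥ 58 and < 68 → D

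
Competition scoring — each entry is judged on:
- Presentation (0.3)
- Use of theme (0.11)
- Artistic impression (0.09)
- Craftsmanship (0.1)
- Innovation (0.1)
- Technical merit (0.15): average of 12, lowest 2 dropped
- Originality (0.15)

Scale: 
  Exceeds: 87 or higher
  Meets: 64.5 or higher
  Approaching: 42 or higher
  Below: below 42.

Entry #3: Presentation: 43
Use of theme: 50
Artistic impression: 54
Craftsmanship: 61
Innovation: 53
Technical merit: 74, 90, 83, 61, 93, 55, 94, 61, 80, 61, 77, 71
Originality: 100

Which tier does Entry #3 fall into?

Technical merit: drop 55, 61 → average of remaining 10 = 784/10 = 78.4
Weighted total:
  Presentation 43 × 0.3 = 12.9
  Use of theme 50 × 0.11 = 5.5
  Artistic impression 54 × 0.09 = 4.86
  Craftsmanship 61 × 0.1 = 6.1
  Innovation 53 × 0.1 = 5.3
  Technical merit 78.4 × 0.15 = 11.76
  Originality 100 × 0.15 = 15
Sum = 61.42
61.42 is ≥ 42 and < 64.5 → Approaching

Approaching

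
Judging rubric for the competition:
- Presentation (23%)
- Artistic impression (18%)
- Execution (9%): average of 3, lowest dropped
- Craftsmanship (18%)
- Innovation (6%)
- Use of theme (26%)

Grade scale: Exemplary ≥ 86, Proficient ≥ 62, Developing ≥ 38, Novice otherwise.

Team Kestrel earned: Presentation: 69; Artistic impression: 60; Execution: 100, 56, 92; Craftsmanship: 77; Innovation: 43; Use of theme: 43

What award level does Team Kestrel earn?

Proficient

Execution: drop 56 → average of remaining 2 = 192/2 = 96
Weighted total:
  Presentation 69 × 0.23 = 15.87
  Artistic impression 60 × 0.18 = 10.8
  Execution 96 × 0.09 = 8.64
  Craftsmanship 77 × 0.18 = 13.86
  Innovation 43 × 0.06 = 2.58
  Use of theme 43 × 0.26 = 11.18
Sum = 62.93
62.93 is ≥ 62 and < 86 → Proficient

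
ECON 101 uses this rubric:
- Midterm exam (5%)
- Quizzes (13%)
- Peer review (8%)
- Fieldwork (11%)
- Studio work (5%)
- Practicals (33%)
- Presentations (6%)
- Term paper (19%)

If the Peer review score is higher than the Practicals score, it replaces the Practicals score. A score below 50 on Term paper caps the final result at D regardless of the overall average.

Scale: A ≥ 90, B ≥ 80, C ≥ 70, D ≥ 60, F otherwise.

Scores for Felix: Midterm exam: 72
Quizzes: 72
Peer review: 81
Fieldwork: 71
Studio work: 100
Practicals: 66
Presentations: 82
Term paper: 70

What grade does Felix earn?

C

Peer review (81) > Practicals (66), so Practicals counts as 81.
Term paper score 70 ≥ 50: minimum met.
Weighted total:
  Midterm exam 72 × 0.05 = 3.6
  Quizzes 72 × 0.13 = 9.36
  Peer review 81 × 0.08 = 6.48
  Fieldwork 71 × 0.11 = 7.81
  Studio work 100 × 0.05 = 5
  Practicals 81 × 0.33 = 26.73
  Presentations 82 × 0.06 = 4.92
  Term paper 70 × 0.19 = 13.3
Sum = 77.2
77.2 is ≥ 70 and < 80 → C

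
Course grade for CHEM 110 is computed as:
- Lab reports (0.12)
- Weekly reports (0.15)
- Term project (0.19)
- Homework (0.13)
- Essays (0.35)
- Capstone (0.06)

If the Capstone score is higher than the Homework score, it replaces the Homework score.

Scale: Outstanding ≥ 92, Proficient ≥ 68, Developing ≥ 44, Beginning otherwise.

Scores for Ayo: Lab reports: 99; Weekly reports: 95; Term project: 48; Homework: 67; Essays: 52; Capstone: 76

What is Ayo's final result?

Capstone (76) > Homework (67), so Homework counts as 76.
Weighted total:
  Lab reports 99 × 0.12 = 11.88
  Weekly reports 95 × 0.15 = 14.25
  Term project 48 × 0.19 = 9.12
  Homework 76 × 0.13 = 9.88
  Essays 52 × 0.35 = 18.2
  Capstone 76 × 0.06 = 4.56
Sum = 67.89
67.89 is ≥ 44 and < 68 → Developing

Developing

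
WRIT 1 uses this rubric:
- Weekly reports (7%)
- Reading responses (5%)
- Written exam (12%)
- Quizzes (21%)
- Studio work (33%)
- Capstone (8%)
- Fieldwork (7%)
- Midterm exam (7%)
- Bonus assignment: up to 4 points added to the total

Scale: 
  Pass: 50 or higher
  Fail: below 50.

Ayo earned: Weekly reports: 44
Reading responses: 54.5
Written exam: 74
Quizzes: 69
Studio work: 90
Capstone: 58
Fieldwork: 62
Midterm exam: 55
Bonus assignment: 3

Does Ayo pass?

Weighted total:
  Weekly reports 44 × 0.07 = 3.08
  Reading responses 54.5 × 0.05 = 2.725
  Written exam 74 × 0.12 = 8.88
  Quizzes 69 × 0.21 = 14.49
  Studio work 90 × 0.33 = 29.7
  Capstone 58 × 0.08 = 4.64
  Fieldwork 62 × 0.07 = 4.34
  Midterm exam 55 × 0.07 = 3.85
Sum = 71.705
Bonus assignment: 71.705 + 3 = 74.705
74.705 ≥ 50 → Pass

Pass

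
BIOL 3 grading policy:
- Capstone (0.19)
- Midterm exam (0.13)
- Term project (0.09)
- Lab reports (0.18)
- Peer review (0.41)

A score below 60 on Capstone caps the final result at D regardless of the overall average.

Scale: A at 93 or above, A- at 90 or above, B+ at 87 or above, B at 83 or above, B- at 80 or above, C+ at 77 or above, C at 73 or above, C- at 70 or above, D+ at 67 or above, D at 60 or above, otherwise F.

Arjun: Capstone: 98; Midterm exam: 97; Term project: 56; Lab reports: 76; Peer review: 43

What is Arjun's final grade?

D+

Capstone score 98 ≥ 60: minimum met.
Weighted total:
  Capstone 98 × 0.19 = 18.62
  Midterm exam 97 × 0.13 = 12.61
  Term project 56 × 0.09 = 5.04
  Lab reports 76 × 0.18 = 13.68
  Peer review 43 × 0.41 = 17.63
Sum = 67.58
67.58 is ≥ 67 and < 70 → D+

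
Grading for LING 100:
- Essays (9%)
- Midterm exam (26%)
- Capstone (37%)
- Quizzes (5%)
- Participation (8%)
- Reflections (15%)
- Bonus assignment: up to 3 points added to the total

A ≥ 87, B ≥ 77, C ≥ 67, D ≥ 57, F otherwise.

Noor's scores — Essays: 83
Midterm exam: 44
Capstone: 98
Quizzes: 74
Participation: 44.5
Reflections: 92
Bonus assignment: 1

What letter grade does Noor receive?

B

Weighted total:
  Essays 83 × 0.09 = 7.47
  Midterm exam 44 × 0.26 = 11.44
  Capstone 98 × 0.37 = 36.26
  Quizzes 74 × 0.05 = 3.7
  Participation 44.5 × 0.08 = 3.56
  Reflections 92 × 0.15 = 13.8
Sum = 76.23
Bonus assignment: 76.23 + 1 = 77.23
77.23 is ≥ 77 and < 87 → B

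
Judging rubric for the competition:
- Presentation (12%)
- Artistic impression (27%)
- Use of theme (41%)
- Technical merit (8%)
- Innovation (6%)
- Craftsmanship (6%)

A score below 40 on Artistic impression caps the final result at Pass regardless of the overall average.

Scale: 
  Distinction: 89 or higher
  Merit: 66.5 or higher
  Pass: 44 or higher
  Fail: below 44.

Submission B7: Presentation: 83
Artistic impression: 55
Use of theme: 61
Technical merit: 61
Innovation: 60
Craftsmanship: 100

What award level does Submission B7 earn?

Artistic impression score 55 ≥ 40: minimum met.
Weighted total:
  Presentation 83 × 0.12 = 9.96
  Artistic impression 55 × 0.27 = 14.85
  Use of theme 61 × 0.41 = 25.01
  Technical merit 61 × 0.08 = 4.88
  Innovation 60 × 0.06 = 3.6
  Craftsmanship 100 × 0.06 = 6
Sum = 64.3
64.3 is ≥ 44 and < 66.5 → Pass

Pass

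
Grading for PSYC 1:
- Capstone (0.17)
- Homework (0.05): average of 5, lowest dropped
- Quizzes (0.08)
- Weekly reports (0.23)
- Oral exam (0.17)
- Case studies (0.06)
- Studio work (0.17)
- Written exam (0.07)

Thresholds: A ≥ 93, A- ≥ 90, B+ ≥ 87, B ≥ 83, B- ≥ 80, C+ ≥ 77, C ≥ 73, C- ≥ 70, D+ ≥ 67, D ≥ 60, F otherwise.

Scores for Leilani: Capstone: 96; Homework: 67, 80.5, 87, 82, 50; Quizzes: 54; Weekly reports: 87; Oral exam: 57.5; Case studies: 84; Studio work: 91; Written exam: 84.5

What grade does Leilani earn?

Homework: drop 50 → average of remaining 4 = 316.5/4 = 79.125
Weighted total:
  Capstone 96 × 0.17 = 16.32
  Homework 79.125 × 0.05 = 3.95625
  Quizzes 54 × 0.08 = 4.32
  Weekly reports 87 × 0.23 = 20.01
  Oral exam 57.5 × 0.17 = 9.775
  Case studies 84 × 0.06 = 5.04
  Studio work 91 × 0.17 = 15.47
  Written exam 84.5 × 0.07 = 5.915
Sum = 80.80625
80.80625 is ≥ 80 and < 83 → B-

B-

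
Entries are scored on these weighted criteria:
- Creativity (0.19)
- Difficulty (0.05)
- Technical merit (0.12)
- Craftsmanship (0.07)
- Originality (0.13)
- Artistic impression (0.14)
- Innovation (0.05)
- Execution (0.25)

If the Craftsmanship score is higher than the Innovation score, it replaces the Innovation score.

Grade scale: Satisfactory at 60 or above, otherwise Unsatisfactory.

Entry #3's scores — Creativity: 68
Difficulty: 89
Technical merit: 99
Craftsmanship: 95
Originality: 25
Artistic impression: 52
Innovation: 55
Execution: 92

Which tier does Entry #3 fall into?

Satisfactory

Craftsmanship (95) > Innovation (55), so Innovation counts as 95.
Weighted total:
  Creativity 68 × 0.19 = 12.92
  Difficulty 89 × 0.05 = 4.45
  Technical merit 99 × 0.12 = 11.88
  Craftsmanship 95 × 0.07 = 6.65
  Originality 25 × 0.13 = 3.25
  Artistic impression 52 × 0.14 = 7.28
  Innovation 95 × 0.05 = 4.75
  Execution 92 × 0.25 = 23
Sum = 74.18
74.18 ≥ 60 → Satisfactory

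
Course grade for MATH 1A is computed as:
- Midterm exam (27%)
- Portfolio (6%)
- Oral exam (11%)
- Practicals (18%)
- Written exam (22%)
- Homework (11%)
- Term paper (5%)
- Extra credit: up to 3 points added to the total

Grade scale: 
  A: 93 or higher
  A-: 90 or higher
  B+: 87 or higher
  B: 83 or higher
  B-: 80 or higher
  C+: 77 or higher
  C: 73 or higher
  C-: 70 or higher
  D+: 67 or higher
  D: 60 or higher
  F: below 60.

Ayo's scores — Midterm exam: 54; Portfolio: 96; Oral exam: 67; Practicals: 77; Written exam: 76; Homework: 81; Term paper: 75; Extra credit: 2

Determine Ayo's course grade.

Weighted total:
  Midterm exam 54 × 0.27 = 14.58
  Portfolio 96 × 0.06 = 5.76
  Oral exam 67 × 0.11 = 7.37
  Practicals 77 × 0.18 = 13.86
  Written exam 76 × 0.22 = 16.72
  Homework 81 × 0.11 = 8.91
  Term paper 75 × 0.05 = 3.75
Sum = 70.95
Extra credit: 70.95 + 2 = 72.95
72.95 is ≥ 70 and < 73 → C-

C-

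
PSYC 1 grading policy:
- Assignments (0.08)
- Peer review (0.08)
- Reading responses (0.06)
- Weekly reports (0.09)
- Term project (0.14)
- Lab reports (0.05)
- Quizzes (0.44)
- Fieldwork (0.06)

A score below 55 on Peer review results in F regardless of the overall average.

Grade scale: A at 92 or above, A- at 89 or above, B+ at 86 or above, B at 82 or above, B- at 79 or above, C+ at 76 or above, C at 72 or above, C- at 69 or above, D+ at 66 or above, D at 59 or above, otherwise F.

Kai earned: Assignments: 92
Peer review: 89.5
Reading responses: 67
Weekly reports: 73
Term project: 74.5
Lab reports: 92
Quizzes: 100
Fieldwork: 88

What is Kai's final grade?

Peer review score 89.5 ≥ 55: minimum met.
Weighted total:
  Assignments 92 × 0.08 = 7.36
  Peer review 89.5 × 0.08 = 7.16
  Reading responses 67 × 0.06 = 4.02
  Weekly reports 73 × 0.09 = 6.57
  Term project 74.5 × 0.14 = 10.43
  Lab reports 92 × 0.05 = 4.6
  Quizzes 100 × 0.44 = 44
  Fieldwork 88 × 0.06 = 5.28
Sum = 89.42
89.42 is ≥ 89 and < 92 → A-

A-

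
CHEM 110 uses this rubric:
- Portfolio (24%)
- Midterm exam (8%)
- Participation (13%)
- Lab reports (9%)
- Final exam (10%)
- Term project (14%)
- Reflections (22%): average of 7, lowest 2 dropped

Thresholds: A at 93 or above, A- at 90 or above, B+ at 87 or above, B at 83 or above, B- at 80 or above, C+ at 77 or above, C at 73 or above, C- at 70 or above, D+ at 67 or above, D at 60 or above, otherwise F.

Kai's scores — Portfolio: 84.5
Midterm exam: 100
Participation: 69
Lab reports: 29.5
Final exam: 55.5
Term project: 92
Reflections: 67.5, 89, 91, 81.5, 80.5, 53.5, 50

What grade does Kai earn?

C

Reflections: drop 50, 53.5 → average of remaining 5 = 409.5/5 = 81.9
Weighted total:
  Portfolio 84.5 × 0.24 = 20.28
  Midterm exam 100 × 0.08 = 8
  Participation 69 × 0.13 = 8.97
  Lab reports 29.5 × 0.09 = 2.655
  Final exam 55.5 × 0.1 = 5.55
  Term project 92 × 0.14 = 12.88
  Reflections 81.9 × 0.22 = 18.018
Sum = 76.353
76.353 is ≥ 73 and < 77 → C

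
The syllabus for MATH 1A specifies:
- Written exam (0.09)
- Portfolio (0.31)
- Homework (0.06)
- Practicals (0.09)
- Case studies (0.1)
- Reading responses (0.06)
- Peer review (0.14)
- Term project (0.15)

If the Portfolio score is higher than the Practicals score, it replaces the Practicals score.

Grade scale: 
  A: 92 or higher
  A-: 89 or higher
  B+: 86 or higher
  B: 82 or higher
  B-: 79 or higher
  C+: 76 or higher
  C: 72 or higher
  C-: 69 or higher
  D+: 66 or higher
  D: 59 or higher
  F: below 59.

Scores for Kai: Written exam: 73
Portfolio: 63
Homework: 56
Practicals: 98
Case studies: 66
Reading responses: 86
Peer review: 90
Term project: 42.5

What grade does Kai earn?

Portfolio (63) ≤ Practicals (98), so Practicals stays at 98.
Weighted total:
  Written exam 73 × 0.09 = 6.57
  Portfolio 63 × 0.31 = 19.53
  Homework 56 × 0.06 = 3.36
  Practicals 98 × 0.09 = 8.82
  Case studies 66 × 0.1 = 6.6
  Reading responses 86 × 0.06 = 5.16
  Peer review 90 × 0.14 = 12.6
  Term project 42.5 × 0.15 = 6.375
Sum = 69.015
69.015 is ≥ 69 and < 72 → C-

C-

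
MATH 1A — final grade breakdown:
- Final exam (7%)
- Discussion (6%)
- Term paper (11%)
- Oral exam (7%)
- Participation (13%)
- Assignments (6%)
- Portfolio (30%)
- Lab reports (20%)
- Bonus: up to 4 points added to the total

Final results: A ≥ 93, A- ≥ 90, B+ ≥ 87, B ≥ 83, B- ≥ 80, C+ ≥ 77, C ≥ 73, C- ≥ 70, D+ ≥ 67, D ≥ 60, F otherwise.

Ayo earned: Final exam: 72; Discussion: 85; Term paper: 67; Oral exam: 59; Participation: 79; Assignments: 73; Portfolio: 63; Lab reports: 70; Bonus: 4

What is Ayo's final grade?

Weighted total:
  Final exam 72 × 0.07 = 5.04
  Discussion 85 × 0.06 = 5.1
  Term paper 67 × 0.11 = 7.37
  Oral exam 59 × 0.07 = 4.13
  Participation 79 × 0.13 = 10.27
  Assignments 73 × 0.06 = 4.38
  Portfolio 63 × 0.3 = 18.9
  Lab reports 70 × 0.2 = 14
Sum = 69.19
Bonus: 69.19 + 4 = 73.19
73.19 is ≥ 73 and < 77 → C

C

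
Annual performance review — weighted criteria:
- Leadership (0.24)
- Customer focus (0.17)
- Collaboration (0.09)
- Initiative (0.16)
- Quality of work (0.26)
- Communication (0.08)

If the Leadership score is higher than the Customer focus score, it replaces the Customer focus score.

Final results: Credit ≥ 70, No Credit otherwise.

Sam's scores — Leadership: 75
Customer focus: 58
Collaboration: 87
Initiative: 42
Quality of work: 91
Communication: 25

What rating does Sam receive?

Leadership (75) > Customer focus (58), so Customer focus counts as 75.
Weighted total:
  Leadership 75 × 0.24 = 18
  Customer focus 75 × 0.17 = 12.75
  Collaboration 87 × 0.09 = 7.83
  Initiative 42 × 0.16 = 6.72
  Quality of work 91 × 0.26 = 23.66
  Communication 25 × 0.08 = 2
Sum = 70.96
70.96 ≥ 70 → Credit

Credit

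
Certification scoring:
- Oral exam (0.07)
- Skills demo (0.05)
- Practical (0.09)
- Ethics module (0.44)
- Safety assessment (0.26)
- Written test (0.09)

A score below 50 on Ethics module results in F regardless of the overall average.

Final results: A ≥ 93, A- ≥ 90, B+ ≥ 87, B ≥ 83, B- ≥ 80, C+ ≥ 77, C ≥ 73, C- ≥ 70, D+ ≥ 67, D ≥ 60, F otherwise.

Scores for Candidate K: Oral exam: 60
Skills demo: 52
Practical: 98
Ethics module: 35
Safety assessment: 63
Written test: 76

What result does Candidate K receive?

Ethics module score 35 < 50: minimum not met.
Weighted total:
  Oral exam 60 × 0.07 = 4.2
  Skills demo 52 × 0.05 = 2.6
  Practical 98 × 0.09 = 8.82
  Ethics module 35 × 0.44 = 15.4
  Safety assessment 63 × 0.26 = 16.38
  Written test 76 × 0.09 = 6.84
Sum = 54.24
Because the Ethics module minimum was not met, the result is F.

F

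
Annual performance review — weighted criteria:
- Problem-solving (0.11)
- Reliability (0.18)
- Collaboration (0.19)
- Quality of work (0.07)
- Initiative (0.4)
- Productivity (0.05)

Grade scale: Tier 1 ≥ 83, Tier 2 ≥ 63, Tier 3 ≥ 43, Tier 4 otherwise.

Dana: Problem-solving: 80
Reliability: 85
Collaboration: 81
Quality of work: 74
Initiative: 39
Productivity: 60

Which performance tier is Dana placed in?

Weighted total:
  Problem-solving 80 × 0.11 = 8.8
  Reliability 85 × 0.18 = 15.3
  Collaboration 81 × 0.19 = 15.39
  Quality of work 74 × 0.07 = 5.18
  Initiative 39 × 0.4 = 15.6
  Productivity 60 × 0.05 = 3
Sum = 63.27
63.27 is ≥ 63 and < 83 → Tier 2

Tier 2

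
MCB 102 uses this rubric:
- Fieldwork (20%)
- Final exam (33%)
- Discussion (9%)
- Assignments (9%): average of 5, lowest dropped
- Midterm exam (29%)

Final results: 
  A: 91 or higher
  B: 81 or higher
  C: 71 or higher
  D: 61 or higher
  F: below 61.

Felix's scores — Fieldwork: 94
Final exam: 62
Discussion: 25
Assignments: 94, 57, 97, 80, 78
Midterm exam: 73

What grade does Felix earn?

D

Assignments: drop 57 → average of remaining 4 = 349/4 = 87.25
Weighted total:
  Fieldwork 94 × 0.2 = 18.8
  Final exam 62 × 0.33 = 20.46
  Discussion 25 × 0.09 = 2.25
  Assignments 87.25 × 0.09 = 7.8525
  Midterm exam 73 × 0.29 = 21.17
Sum = 70.5325
70.5325 is ≥ 61 and < 71 → D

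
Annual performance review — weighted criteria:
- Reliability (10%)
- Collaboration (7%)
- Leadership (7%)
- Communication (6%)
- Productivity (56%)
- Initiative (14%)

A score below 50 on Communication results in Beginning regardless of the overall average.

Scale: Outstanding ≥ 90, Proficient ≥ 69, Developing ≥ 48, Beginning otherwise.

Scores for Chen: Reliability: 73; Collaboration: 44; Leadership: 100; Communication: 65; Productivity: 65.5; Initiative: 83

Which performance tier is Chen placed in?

Communication score 65 ≥ 50: minimum met.
Weighted total:
  Reliability 73 × 0.1 = 7.3
  Collaboration 44 × 0.07 = 3.08
  Leadership 100 × 0.07 = 7
  Communication 65 × 0.06 = 3.9
  Productivity 65.5 × 0.56 = 36.68
  Initiative 83 × 0.14 = 11.62
Sum = 69.58
69.58 is ≥ 69 and < 90 → Proficient

Proficient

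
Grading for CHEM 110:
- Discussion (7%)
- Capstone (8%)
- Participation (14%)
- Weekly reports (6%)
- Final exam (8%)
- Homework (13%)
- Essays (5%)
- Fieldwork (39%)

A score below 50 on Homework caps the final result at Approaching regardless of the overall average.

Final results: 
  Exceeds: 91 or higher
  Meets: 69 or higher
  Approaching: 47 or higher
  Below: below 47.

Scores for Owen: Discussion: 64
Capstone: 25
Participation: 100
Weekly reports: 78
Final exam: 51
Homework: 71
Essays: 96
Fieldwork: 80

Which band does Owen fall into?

Meets

Homework score 71 ≥ 50: minimum met.
Weighted total:
  Discussion 64 × 0.07 = 4.48
  Capstone 25 × 0.08 = 2
  Participation 100 × 0.14 = 14
  Weekly reports 78 × 0.06 = 4.68
  Final exam 51 × 0.08 = 4.08
  Homework 71 × 0.13 = 9.23
  Essays 96 × 0.05 = 4.8
  Fieldwork 80 × 0.39 = 31.2
Sum = 74.47
74.47 is ≥ 69 and < 91 → Meets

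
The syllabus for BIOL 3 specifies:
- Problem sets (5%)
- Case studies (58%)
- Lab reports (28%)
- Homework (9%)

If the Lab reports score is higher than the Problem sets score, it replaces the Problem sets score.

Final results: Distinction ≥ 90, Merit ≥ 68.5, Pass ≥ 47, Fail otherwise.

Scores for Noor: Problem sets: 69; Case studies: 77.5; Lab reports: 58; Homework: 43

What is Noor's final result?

Lab reports (58) ≤ Problem sets (69), so Problem sets stays at 69.
Weighted total:
  Problem sets 69 × 0.05 = 3.45
  Case studies 77.5 × 0.58 = 44.95
  Lab reports 58 × 0.28 = 16.24
  Homework 43 × 0.09 = 3.87
Sum = 68.51
68.51 is ≥ 68.5 and < 90 → Merit

Merit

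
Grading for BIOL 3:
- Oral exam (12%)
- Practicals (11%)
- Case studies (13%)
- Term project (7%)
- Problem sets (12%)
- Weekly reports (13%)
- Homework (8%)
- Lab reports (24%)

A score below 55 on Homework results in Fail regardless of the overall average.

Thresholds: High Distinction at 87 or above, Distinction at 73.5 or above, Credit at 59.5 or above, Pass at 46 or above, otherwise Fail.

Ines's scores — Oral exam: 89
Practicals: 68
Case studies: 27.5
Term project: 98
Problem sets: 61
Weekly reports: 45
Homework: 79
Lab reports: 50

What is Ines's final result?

Credit

Homework score 79 ≥ 55: minimum met.
Weighted total:
  Oral exam 89 × 0.12 = 10.68
  Practicals 68 × 0.11 = 7.48
  Case studies 27.5 × 0.13 = 3.575
  Term project 98 × 0.07 = 6.86
  Problem sets 61 × 0.12 = 7.32
  Weekly reports 45 × 0.13 = 5.85
  Homework 79 × 0.08 = 6.32
  Lab reports 50 × 0.24 = 12
Sum = 60.085
60.085 is ≥ 59.5 and < 73.5 → Credit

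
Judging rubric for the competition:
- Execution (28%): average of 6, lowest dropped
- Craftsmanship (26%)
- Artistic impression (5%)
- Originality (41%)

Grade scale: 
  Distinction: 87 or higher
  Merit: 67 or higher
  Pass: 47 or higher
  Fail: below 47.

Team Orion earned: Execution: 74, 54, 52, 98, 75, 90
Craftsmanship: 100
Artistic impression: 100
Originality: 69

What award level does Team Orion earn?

Execution: drop 52 → average of remaining 5 = 391/5 = 78.2
Weighted total:
  Execution 78.2 × 0.28 = 21.896
  Craftsmanship 100 × 0.26 = 26
  Artistic impression 100 × 0.05 = 5
  Originality 69 × 0.41 = 28.29
Sum = 81.186
81.186 is ≥ 67 and < 87 → Merit

Merit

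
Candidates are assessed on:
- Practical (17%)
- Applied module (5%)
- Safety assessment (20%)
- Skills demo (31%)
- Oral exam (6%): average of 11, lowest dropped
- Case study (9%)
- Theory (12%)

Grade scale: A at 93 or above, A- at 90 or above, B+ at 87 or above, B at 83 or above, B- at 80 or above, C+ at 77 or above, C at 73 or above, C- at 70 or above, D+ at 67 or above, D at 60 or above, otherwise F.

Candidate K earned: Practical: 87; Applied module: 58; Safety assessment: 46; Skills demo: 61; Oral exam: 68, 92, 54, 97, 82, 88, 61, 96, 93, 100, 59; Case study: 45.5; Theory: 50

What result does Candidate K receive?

Oral exam: drop 54 → average of remaining 10 = 836/10 = 83.6
Weighted total:
  Practical 87 × 0.17 = 14.79
  Applied module 58 × 0.05 = 2.9
  Safety assessment 46 × 0.2 = 9.2
  Skills demo 61 × 0.31 = 18.91
  Oral exam 83.6 × 0.06 = 5.016
  Case study 45.5 × 0.09 = 4.095
  Theory 50 × 0.12 = 6
Sum = 60.911
60.911 is ≥ 60 and < 67 → D

D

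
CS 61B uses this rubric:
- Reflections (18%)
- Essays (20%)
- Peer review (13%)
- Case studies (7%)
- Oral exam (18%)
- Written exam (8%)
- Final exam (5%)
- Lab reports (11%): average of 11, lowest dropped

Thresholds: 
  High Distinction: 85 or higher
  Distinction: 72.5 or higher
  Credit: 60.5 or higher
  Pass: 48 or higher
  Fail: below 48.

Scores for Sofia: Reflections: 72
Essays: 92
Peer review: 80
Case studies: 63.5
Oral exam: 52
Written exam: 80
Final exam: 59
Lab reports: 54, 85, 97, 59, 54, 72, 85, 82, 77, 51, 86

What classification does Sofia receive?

Lab reports: drop 51 → average of remaining 10 = 751/10 = 75.1
Weighted total:
  Reflections 72 × 0.18 = 12.96
  Essays 92 × 0.2 = 18.4
  Peer review 80 × 0.13 = 10.4
  Case studies 63.5 × 0.07 = 4.445
  Oral exam 52 × 0.18 = 9.36
  Written exam 80 × 0.08 = 6.4
  Final exam 59 × 0.05 = 2.95
  Lab reports 75.1 × 0.11 = 8.261
Sum = 73.176
73.176 is ≥ 72.5 and < 85 → Distinction

Distinction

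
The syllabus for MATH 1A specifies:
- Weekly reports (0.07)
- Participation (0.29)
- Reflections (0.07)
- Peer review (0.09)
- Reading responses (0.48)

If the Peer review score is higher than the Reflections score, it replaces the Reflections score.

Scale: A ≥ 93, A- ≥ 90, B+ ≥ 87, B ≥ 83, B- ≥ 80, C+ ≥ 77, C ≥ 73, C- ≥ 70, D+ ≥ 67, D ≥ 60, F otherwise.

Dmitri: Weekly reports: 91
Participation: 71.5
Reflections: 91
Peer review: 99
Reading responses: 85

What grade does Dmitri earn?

Peer review (99) > Reflections (91), so Reflections counts as 99.
Weighted total:
  Weekly reports 91 × 0.07 = 6.37
  Participation 71.5 × 0.29 = 20.735
  Reflections 99 × 0.07 = 6.93
  Peer review 99 × 0.09 = 8.91
  Reading responses 85 × 0.48 = 40.8
Sum = 83.745
83.745 is ≥ 83 and < 87 → B

B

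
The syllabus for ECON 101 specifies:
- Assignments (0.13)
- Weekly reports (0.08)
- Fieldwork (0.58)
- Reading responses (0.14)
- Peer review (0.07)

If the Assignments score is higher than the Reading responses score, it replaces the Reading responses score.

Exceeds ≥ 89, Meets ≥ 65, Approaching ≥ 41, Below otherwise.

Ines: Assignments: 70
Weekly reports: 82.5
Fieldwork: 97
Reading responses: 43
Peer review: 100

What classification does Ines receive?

Assignments (70) > Reading responses (43), so Reading responses counts as 70.
Weighted total:
  Assignments 70 × 0.13 = 9.1
  Weekly reports 82.5 × 0.08 = 6.6
  Fieldwork 97 × 0.58 = 56.26
  Reading responses 70 × 0.14 = 9.8
  Peer review 100 × 0.07 = 7
Sum = 88.76
88.76 is ≥ 65 and < 89 → Meets

Meets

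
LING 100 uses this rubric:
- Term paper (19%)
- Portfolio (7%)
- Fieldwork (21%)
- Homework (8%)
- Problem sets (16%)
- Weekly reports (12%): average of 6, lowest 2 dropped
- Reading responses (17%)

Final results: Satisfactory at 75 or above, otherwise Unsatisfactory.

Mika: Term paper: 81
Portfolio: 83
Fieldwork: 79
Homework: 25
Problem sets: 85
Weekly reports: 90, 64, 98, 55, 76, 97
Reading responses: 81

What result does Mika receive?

Weekly reports: drop 55, 64 → average of remaining 4 = 361/4 = 90.25
Weighted total:
  Term paper 81 × 0.19 = 15.39
  Portfolio 83 × 0.07 = 5.81
  Fieldwork 79 × 0.21 = 16.59
  Homework 25 × 0.08 = 2
  Problem sets 85 × 0.16 = 13.6
  Weekly reports 90.25 × 0.12 = 10.83
  Reading responses 81 × 0.17 = 13.77
Sum = 77.99
77.99 ≥ 75 → Satisfactory

Satisfactory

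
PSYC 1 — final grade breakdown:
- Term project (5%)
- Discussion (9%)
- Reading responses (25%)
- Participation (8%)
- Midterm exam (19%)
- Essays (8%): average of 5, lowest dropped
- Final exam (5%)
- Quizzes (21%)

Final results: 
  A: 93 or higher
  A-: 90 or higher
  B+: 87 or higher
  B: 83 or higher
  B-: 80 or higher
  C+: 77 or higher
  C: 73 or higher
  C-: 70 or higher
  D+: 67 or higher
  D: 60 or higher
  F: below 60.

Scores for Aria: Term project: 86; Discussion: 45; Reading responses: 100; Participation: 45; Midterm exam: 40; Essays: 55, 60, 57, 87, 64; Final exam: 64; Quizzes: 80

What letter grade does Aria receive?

Essays: drop 55 → average of remaining 4 = 268/4 = 67
Weighted total:
  Term project 86 × 0.05 = 4.3
  Discussion 45 × 0.09 = 4.05
  Reading responses 100 × 0.25 = 25
  Participation 45 × 0.08 = 3.6
  Midterm exam 40 × 0.19 = 7.6
  Essays 67 × 0.08 = 5.36
  Final exam 64 × 0.05 = 3.2
  Quizzes 80 × 0.21 = 16.8
Sum = 69.91
69.91 is ≥ 67 and < 70 → D+

D+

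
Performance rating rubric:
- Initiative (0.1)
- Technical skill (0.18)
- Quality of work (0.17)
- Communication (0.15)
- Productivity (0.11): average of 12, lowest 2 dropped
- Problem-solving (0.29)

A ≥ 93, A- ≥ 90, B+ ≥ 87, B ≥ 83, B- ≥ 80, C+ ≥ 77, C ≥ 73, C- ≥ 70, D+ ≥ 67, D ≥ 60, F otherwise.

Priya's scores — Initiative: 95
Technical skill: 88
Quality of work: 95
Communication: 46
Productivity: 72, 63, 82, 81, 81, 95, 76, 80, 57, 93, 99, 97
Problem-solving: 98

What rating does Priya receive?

B

Productivity: drop 57, 63 → average of remaining 10 = 856/10 = 85.6
Weighted total:
  Initiative 95 × 0.1 = 9.5
  Technical skill 88 × 0.18 = 15.84
  Quality of work 95 × 0.17 = 16.15
  Communication 46 × 0.15 = 6.9
  Productivity 85.6 × 0.11 = 9.416
  Problem-solving 98 × 0.29 = 28.42
Sum = 86.226
86.226 is ≥ 83 and < 87 → B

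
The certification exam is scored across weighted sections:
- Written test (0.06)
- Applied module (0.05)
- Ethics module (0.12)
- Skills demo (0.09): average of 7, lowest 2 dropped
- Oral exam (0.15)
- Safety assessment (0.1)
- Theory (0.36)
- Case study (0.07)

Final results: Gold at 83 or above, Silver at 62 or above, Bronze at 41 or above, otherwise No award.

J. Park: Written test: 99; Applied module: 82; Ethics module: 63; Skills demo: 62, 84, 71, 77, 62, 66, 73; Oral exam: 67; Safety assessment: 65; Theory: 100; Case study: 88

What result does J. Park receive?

Skills demo: drop 62, 62 → average of remaining 5 = 371/5 = 74.2
Weighted total:
  Written test 99 × 0.06 = 5.94
  Applied module 82 × 0.05 = 4.1
  Ethics module 63 × 0.12 = 7.56
  Skills demo 74.2 × 0.09 = 6.678
  Oral exam 67 × 0.15 = 10.05
  Safety assessment 65 × 0.1 = 6.5
  Theory 100 × 0.36 = 36
  Case study 88 × 0.07 = 6.16
Sum = 82.988
82.988 is ≥ 62 and < 83 → Silver

Silver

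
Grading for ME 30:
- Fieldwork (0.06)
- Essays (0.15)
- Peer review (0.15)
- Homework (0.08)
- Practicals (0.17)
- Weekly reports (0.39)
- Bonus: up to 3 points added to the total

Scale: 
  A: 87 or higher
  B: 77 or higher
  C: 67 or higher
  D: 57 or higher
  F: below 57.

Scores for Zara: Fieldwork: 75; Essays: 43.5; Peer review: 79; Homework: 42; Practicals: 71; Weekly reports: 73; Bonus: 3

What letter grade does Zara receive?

Weighted total:
  Fieldwork 75 × 0.06 = 4.5
  Essays 43.5 × 0.15 = 6.525
  Peer review 79 × 0.15 = 11.85
  Homework 42 × 0.08 = 3.36
  Practicals 71 × 0.17 = 12.07
  Weekly reports 73 × 0.39 = 28.47
Sum = 66.775
Bonus: 66.775 + 3 = 69.775
69.775 is ≥ 67 and < 77 → C

C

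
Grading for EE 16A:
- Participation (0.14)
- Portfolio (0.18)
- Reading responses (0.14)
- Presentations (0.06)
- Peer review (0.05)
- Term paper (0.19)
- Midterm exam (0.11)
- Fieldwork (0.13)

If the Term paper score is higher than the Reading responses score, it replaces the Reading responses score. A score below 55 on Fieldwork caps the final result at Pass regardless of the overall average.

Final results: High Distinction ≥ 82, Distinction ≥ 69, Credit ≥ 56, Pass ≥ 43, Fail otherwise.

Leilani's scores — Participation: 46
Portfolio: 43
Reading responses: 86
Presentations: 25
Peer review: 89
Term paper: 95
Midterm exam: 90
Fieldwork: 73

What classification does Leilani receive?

Distinction

Term paper (95) > Reading responses (86), so Reading responses counts as 95.
Fieldwork score 73 ≥ 55: minimum met.
Weighted total:
  Participation 46 × 0.14 = 6.44
  Portfolio 43 × 0.18 = 7.74
  Reading responses 95 × 0.14 = 13.3
  Presentations 25 × 0.06 = 1.5
  Peer review 89 × 0.05 = 4.45
  Term paper 95 × 0.19 = 18.05
  Midterm exam 90 × 0.11 = 9.9
  Fieldwork 73 × 0.13 = 9.49
Sum = 70.87
70.87 is ≥ 69 and < 82 → Distinction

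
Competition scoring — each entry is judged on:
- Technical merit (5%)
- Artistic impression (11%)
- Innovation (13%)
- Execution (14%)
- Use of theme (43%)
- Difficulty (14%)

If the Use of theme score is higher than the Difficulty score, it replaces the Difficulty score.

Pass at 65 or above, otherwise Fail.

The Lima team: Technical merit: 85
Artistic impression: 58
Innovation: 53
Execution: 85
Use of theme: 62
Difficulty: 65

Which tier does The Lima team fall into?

Use of theme (62) ≤ Difficulty (65), so Difficulty stays at 65.
Weighted total:
  Technical merit 85 × 0.05 = 4.25
  Artistic impression 58 × 0.11 = 6.38
  Innovation 53 × 0.13 = 6.89
  Execution 85 × 0.14 = 11.9
  Use of theme 62 × 0.43 = 26.66
  Difficulty 65 × 0.14 = 9.1
Sum = 65.18
65.18 ≥ 65 → Pass

Pass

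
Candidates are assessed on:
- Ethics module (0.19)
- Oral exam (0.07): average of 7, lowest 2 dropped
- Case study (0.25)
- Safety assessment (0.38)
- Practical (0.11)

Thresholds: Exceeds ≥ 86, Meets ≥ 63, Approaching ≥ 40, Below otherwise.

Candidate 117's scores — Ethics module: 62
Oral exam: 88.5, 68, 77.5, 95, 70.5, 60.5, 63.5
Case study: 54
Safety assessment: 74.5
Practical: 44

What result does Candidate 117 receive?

Meets

Oral exam: drop 60.5, 63.5 → average of remaining 5 = 399.5/5 = 79.9
Weighted total:
  Ethics module 62 × 0.19 = 11.78
  Oral exam 79.9 × 0.07 = 5.593
  Case study 54 × 0.25 = 13.5
  Safety assessment 74.5 × 0.38 = 28.31
  Practical 44 × 0.11 = 4.84
Sum = 64.023
64.023 is ≥ 63 and < 86 → Meets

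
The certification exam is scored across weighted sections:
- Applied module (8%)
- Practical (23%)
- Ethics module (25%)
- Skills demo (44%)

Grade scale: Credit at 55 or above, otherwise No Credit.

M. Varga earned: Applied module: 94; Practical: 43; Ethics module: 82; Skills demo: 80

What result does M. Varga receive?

Weighted total:
  Applied module 94 × 0.08 = 7.52
  Practical 43 × 0.23 = 9.89
  Ethics module 82 × 0.25 = 20.5
  Skills demo 80 × 0.44 = 35.2
Sum = 73.11
73.11 ≥ 55 → Credit

Credit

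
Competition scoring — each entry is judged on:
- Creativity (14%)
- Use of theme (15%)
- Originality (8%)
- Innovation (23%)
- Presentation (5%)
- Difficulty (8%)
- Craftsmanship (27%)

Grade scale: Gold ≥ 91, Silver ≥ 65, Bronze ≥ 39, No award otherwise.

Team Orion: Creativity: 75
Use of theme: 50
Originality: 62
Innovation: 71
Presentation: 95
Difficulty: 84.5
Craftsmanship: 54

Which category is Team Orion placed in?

Weighted total:
  Creativity 75 × 0.14 = 10.5
  Use of theme 50 × 0.15 = 7.5
  Originality 62 × 0.08 = 4.96
  Innovation 71 × 0.23 = 16.33
  Presentation 95 × 0.05 = 4.75
  Difficulty 84.5 × 0.08 = 6.76
  Craftsmanship 54 × 0.27 = 14.58
Sum = 65.38
65.38 is ≥ 65 and < 91 → Silver

Silver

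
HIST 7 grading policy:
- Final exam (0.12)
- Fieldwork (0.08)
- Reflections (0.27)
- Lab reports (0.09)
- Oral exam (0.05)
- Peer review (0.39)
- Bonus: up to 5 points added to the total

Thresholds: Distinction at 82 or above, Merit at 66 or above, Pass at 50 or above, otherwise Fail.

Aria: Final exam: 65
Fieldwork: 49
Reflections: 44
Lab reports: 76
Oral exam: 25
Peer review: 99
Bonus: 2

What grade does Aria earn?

Weighted total:
  Final exam 65 × 0.12 = 7.8
  Fieldwork 49 × 0.08 = 3.92
  Reflections 44 × 0.27 = 11.88
  Lab reports 76 × 0.09 = 6.84
  Oral exam 25 × 0.05 = 1.25
  Peer review 99 × 0.39 = 38.61
Sum = 70.3
Bonus: 70.3 + 2 = 72.3
72.3 is ≥ 66 and < 82 → Merit

Merit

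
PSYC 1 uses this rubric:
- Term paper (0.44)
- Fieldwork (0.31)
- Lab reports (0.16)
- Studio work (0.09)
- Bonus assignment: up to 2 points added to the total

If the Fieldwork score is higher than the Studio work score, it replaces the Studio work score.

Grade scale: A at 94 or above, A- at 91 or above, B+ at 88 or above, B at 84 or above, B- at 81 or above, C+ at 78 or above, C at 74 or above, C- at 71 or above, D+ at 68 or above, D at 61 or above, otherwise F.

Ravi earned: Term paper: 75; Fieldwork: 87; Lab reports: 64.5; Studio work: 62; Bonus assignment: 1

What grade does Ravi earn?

Fieldwork (87) > Studio work (62), so Studio work counts as 87.
Weighted total:
  Term paper 75 × 0.44 = 33
  Fieldwork 87 × 0.31 = 26.97
  Lab reports 64.5 × 0.16 = 10.32
  Studio work 87 × 0.09 = 7.83
Sum = 78.12
Bonus assignment: 78.12 + 1 = 79.12
79.12 is ≥ 78 and < 81 → C+

C+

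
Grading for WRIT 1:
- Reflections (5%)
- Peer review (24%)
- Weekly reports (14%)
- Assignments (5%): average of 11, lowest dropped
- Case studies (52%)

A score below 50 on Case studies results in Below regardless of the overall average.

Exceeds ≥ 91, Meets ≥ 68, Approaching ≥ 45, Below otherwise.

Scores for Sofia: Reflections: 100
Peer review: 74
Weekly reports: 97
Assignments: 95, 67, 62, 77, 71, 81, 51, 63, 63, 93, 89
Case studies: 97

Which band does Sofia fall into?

Meets

Assignments: drop 51 → average of remaining 10 = 761/10 = 76.1
Case studies score 97 ≥ 50: minimum met.
Weighted total:
  Reflections 100 × 0.05 = 5
  Peer review 74 × 0.24 = 17.76
  Weekly reports 97 × 0.14 = 13.58
  Assignments 76.1 × 0.05 = 3.805
  Case studies 97 × 0.52 = 50.44
Sum = 90.585
90.585 is ≥ 68 and < 91 → Meets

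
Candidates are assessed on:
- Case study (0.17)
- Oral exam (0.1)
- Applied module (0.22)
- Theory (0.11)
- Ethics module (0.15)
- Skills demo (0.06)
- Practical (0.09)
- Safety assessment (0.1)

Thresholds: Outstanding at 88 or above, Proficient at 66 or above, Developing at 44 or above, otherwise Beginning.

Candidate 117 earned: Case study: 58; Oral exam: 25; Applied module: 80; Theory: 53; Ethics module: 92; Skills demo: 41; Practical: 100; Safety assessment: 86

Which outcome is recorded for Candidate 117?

Weighted total:
  Case study 58 × 0.17 = 9.86
  Oral exam 25 × 0.1 = 2.5
  Applied module 80 × 0.22 = 17.6
  Theory 53 × 0.11 = 5.83
  Ethics module 92 × 0.15 = 13.8
  Skills demo 41 × 0.06 = 2.46
  Practical 100 × 0.09 = 9
  Safety assessment 86 × 0.1 = 8.6
Sum = 69.65
69.65 is ≥ 66 and < 88 → Proficient

Proficient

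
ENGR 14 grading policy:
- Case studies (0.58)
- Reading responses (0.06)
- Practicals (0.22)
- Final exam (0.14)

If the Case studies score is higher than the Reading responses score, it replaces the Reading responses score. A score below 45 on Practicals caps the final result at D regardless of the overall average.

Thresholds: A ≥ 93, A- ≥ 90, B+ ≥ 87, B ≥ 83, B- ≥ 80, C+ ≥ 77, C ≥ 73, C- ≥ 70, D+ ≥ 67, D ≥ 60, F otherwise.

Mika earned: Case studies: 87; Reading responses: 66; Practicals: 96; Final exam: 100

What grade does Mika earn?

Case studies (87) > Reading responses (66), so Reading responses counts as 87.
Practicals score 96 ≥ 45: minimum met.
Weighted total:
  Case studies 87 × 0.58 = 50.46
  Reading responses 87 × 0.06 = 5.22
  Practicals 96 × 0.22 = 21.12
  Final exam 100 × 0.14 = 14
Sum = 90.8
90.8 is ≥ 90 and < 93 → A-

A-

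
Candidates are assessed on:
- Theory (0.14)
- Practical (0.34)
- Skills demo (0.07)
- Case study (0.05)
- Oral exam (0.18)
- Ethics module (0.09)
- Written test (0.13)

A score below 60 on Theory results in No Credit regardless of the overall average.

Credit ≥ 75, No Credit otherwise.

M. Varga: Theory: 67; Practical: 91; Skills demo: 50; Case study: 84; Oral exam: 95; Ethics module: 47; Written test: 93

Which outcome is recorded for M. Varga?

Credit

Theory score 67 ≥ 60: minimum met.
Weighted total:
  Theory 67 × 0.14 = 9.38
  Practical 91 × 0.34 = 30.94
  Skills demo 50 × 0.07 = 3.5
  Case study 84 × 0.05 = 4.2
  Oral exam 95 × 0.18 = 17.1
  Ethics module 47 × 0.09 = 4.23
  Written test 93 × 0.13 = 12.09
Sum = 81.44
81.44 ≥ 75 → Credit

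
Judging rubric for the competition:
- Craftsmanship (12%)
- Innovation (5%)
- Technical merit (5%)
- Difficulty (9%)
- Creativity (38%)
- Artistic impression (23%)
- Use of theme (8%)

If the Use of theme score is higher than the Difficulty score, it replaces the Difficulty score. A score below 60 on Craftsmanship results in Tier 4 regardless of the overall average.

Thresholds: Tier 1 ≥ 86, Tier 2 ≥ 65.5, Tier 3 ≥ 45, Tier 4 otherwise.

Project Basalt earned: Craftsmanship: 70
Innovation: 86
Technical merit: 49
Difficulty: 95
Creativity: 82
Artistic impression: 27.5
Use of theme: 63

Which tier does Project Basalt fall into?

Tier 2

Use of theme (63) ≤ Difficulty (95), so Difficulty stays at 95.
Craftsmanship score 70 ≥ 60: minimum met.
Weighted total:
  Craftsmanship 70 × 0.12 = 8.4
  Innovation 86 × 0.05 = 4.3
  Technical merit 49 × 0.05 = 2.45
  Difficulty 95 × 0.09 = 8.55
  Creativity 82 × 0.38 = 31.16
  Artistic impression 27.5 × 0.23 = 6.325
  Use of theme 63 × 0.08 = 5.04
Sum = 66.225
66.225 is ≥ 65.5 and < 86 → Tier 2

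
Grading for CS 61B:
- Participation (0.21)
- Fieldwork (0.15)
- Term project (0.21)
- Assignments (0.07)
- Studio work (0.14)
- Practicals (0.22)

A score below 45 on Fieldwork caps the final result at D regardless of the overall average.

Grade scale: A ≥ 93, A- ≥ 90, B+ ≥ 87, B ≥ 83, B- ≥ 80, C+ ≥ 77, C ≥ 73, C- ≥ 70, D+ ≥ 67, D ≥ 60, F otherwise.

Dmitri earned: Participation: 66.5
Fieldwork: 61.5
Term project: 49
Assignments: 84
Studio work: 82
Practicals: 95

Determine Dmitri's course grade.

C-

Fieldwork score 61.5 ≥ 45: minimum met.
Weighted total:
  Participation 66.5 × 0.21 = 13.965
  Fieldwork 61.5 × 0.15 = 9.225
  Term project 49 × 0.21 = 10.29
  Assignments 84 × 0.07 = 5.88
  Studio work 82 × 0.14 = 11.48
  Practicals 95 × 0.22 = 20.9
Sum = 71.74
71.74 is ≥ 70 and < 73 → C-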